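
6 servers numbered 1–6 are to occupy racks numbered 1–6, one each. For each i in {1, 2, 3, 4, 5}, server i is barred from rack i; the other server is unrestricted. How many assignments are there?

Let Aᵢ (for 1 ≤ i ≤ 5) be the placements that put server i in its forbidden rack. Any j of these fix j positions, leaving (6−j)! ways to fill the rest, and there are C(5,j) ways to pick which j.
By inclusion–exclusion, the number of valid placements is Σ_{j=0}^{5} (−1)^j C(5,j)·(6−j)!.
Computing: 720 − 600 + 240 − 60 + 10 − 1 = 309.

309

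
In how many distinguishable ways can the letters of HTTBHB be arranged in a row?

90

HTTBHB has 6 letters with B appearing twice, H appearing twice, and T appearing twice.
Dividing 6! = 720 by 2!·2!·2! = 8 for the repeated letters gives 90.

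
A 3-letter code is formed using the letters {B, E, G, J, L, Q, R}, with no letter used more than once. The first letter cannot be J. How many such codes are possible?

The first letter has 7−1 = 6 choices (anything except J).
The remaining 2 letters are filled from the other 6 symbols without repetition: 6 × 5 = 30.
Total: 6 × 30 = 180.

180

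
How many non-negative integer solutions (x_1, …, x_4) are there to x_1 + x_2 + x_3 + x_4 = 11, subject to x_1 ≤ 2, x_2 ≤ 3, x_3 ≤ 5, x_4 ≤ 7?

53

By stars and bars, unrestricted non-negative solutions to x_1+…+x_4 = 11 number C(11+3,3) = 364.
Subtract solutions that violate a single cap (substitute x_i' = x_i − (cap_i+1)): x_1 ≥ 3 gives C(11,3) = 165; x_2 ≥ 4 gives C(10,3) = 120; x_3 ≥ 6 gives C(8,3) = 56; x_4 ≥ 8 gives C(6,3) = 20. Together 361.
Add back pairs where two caps are both exceeded: 35 + 10 + 1 + 4 + 0 + 0 = 50.
By inclusion–exclusion the count is 364 − 361 + 50 = 53.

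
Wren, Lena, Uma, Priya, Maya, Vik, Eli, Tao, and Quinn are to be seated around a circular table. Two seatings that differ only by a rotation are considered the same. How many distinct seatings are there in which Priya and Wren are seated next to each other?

Glue Priya and Wren into a block (2 internal orders). Seating 8 units around a circle gives (7)! arrangements.
So 2 × (7)! = 2 × 5040 = 10080.

10080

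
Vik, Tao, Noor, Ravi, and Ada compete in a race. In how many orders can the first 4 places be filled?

120

This is an ordered selection of 4 from 5: P(5,4).
That gives 5 × 4 × 3 × 2 = 120.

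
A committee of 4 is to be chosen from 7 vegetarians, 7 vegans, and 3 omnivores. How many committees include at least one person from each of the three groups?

Total 4-person selections from all 17: C(17,4) = 2380.
Subtract selections that omit an entire group: no vegetarians → C(10,4) = 210; no vegans → C(10,4) = 210; no omnivores → C(14,4) = 1001.
Add back selections omitting two groups (i.e. drawn from a single group): C(7,4) + C(7,4) + C(3,4) = 70.
By inclusion–exclusion: 2380 − 1421 + 70 = 1029.

1029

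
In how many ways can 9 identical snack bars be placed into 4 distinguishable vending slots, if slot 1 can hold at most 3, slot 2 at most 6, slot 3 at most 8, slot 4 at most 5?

By stars and bars, unrestricted non-negative solutions to x_1+…+x_4 = 9 number C(9+3,3) = 220.
Subtract solutions that violate a single cap (substitute x_i' = x_i − (cap_i+1)): x_1 ≥ 4 gives C(8,3) = 56; x_2 ≥ 7 gives C(5,3) = 10; x_3 ≥ 9 gives C(3,3) = 1; x_4 ≥ 6 gives C(6,3) = 20. Together 87.
No two caps can be exceeded simultaneously, so the pair terms are all 0.
By inclusion–exclusion the count is 220 − 87 + 0 = 133.

133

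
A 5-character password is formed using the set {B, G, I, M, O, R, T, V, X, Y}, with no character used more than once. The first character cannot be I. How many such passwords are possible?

The first character has 10−1 = 9 choices (anything except I).
The remaining 4 characters are filled from the other 9 symbols without repetition: 9 × 8 × 7 × 6 = 3024.
Total: 9 × 3024 = 27216.

27216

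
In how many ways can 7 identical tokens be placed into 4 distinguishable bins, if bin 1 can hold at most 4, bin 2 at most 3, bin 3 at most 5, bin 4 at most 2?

52

By stars and bars, unrestricted non-negative solutions to x_1+…+x_4 = 7 number C(7+3,3) = 120.
Subtract solutions that violate a single cap (substitute x_i' = x_i − (cap_i+1)): x_1 ≥ 5 gives C(5,3) = 10; x_2 ≥ 4 gives C(6,3) = 20; x_3 ≥ 6 gives C(4,3) = 4; x_4 ≥ 3 gives C(7,3) = 35. Together 69.
Add back pairs where two caps are both exceeded: 0 + 0 + 0 + 0 + 1 + 0 = 1.
By inclusion–exclusion the count is 120 − 69 + 1 = 52.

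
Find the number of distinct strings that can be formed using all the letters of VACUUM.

The 6 letters of VACUUM have repeats: U appearing twice.
The number of distinct arrangements is 6!/(2!) = 720/2 = 360.

360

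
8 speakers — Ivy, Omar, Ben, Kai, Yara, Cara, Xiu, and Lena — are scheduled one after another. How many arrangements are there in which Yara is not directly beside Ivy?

30240

Of the 8! = 40320 arrangements, those with Yara and Ivy adjacent number 2 × 7! = 10080 (treat the pair as a block with 2 internal orders).
So 40320 − 10080 = 30240 arrangements keep them apart.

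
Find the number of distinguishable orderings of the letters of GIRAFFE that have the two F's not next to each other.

Total arrangements of GIRAFFE: 7!/(2!) = 2520.
If the two F's are adjacent, glue them into one block, leaving 6 items to arrange: (6)! = 720 ways.
Hence 2520 − 720 = 1800.

1800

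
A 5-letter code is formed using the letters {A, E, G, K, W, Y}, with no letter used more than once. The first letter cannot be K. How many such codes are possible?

The first letter has 6−1 = 5 choices (anything except K).
The remaining 4 letters are filled from the other 5 symbols without repetition: 5 × 4 × 3 × 2 = 120.
Total: 5 × 120 = 600.

600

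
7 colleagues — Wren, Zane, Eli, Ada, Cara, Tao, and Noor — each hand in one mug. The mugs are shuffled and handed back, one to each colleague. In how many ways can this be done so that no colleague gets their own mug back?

1854

Count assignments avoiding every fixed point. For any j of the 7 colleagues fixed to their own mug, the other 7−j can be arranged in (7−j)! ways.
By inclusion–exclusion this is Σ_{j=0}^{7} (−1)^j C(7,j)·(7−j)!.
Computing: 5040 − 5040 + 2520 − 840 + 210 − 42 + 7 − 1 = 1854.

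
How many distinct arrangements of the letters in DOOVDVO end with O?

Fix O in the last position and arrange the remaining 6 letters.
Those 6 letters have D appearing twice, O appearing twice, and V appearing twice, giving (6)!/(2!·2!·2!) = 90.

90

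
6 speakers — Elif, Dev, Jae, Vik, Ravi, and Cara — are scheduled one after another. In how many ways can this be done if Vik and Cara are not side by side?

480

Of the 6! = 720 arrangements, those with Vik and Cara adjacent number 2 × 5! = 240 (treat the pair as a block with 2 internal orders).
So 720 − 240 = 480 arrangements keep them apart.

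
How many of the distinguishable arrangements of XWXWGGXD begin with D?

Fix D in the first position and arrange the remaining 7 letters.
Those 7 letters have G appearing twice, W appearing twice, and X appearing 3 times, giving (7)!/(3!·2!·2!) = 210.

210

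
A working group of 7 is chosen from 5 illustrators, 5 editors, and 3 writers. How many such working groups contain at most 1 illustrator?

Split by how many illustrators are chosen (0 through 1).
Sum: C(5,0)·C(8,7) + C(5,1)·C(8,6) = 8 + 140 = 148.

148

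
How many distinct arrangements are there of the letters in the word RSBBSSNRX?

The 9 letters of RSBBSSNRX have repeats: B appearing twice, R appearing twice, and S appearing 3 times.
Dividing 9! = 362880 by 3!·2!·2! = 24 for the repeated letters gives 15120.

15120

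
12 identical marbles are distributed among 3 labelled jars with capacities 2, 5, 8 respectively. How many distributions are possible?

Ignoring the caps, the number of non-negative solutions to x_1+…+x_3 = 12 is C(14,2) = 91.
Subtract solutions that violate a single cap (substitute x_i' = x_i − (cap_i+1)): x_1 ≥ 3 gives C(11,2) = 55; x_2 ≥ 6 gives C(8,2) = 28; x_3 ≥ 9 gives C(5,2) = 10. Together 93.
Add back pairs where two caps are both exceeded: 10 + 1 + 0 = 11.
By inclusion–exclusion the count is 91 − 93 + 11 = 9.

9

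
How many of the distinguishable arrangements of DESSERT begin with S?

360

With the first slot taken by S, it remains to arrange the other 6 letters (DESERT).
Those 6 letters have E appearing twice, giving (6)!/(2!) = 360.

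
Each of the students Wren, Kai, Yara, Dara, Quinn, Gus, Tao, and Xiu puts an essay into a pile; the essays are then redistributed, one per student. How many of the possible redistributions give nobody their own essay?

Count assignments avoiding every fixed point. For any j of the 8 students fixed to their own essay, the other 8−j can be arranged in (8−j)! ways.
By inclusion–exclusion this is Σ_{j=0}^{8} (−1)^j C(8,j)·(8−j)!.
Computing: 40320 − 40320 + 20160 − 6720 + 1680 − 336 + 56 − 8 + 1 = 14833.

14833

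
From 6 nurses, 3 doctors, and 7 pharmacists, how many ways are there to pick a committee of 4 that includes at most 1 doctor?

Split by how many doctors are chosen (0 through 1).
Sum: C(3,0)·C(13,4) + C(3,1)·C(13,3) = 715 + 858 = 1573.

1573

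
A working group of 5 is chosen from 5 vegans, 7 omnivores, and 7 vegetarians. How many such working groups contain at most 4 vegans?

11627

Split by how many vegans are chosen (0 through 4).
Sum: C(5,0)·C(14,5) + C(5,1)·C(14,4) + C(5,2)·C(14,3) + C(5,3)·C(14,2) + C(5,4)·C(14,1) = 2002 + 5005 + 3640 + 910 + 70 = 11627.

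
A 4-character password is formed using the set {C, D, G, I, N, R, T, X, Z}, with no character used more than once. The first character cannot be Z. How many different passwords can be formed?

2688

The first character has 9−1 = 8 choices (anything except Z).
The remaining 3 characters are filled from the other 8 symbols without repetition: 8 × 7 × 6 = 336.
Total: 8 × 336 = 2688.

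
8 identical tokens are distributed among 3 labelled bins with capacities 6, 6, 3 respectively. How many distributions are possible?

Without the upper bounds there are C(10,2) = 45 ways to split 8 among 3 bins.
Subtract solutions that violate a single cap (substitute x_i' = x_i − (cap_i+1)): x_1 ≥ 7 gives C(3,2) = 3; x_2 ≥ 7 gives C(3,2) = 3; x_3 ≥ 4 gives C(6,2) = 15. Together 21.
No two caps can be exceeded simultaneously, so the pair terms are all 0.
By inclusion–exclusion the count is 45 − 21 + 0 = 24.

24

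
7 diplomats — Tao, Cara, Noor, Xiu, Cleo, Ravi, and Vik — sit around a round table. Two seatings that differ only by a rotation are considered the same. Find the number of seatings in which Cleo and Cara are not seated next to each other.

480

Without the restriction there are (6)! = 720 seatings.
Seatings with Cleo beside Cara: treat them as a block with 2 internal orders, giving 2 × (5)! = 240.
Subtracting, 720 − 240 = 480.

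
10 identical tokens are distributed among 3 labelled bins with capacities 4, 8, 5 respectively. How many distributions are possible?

Ignoring the caps, the number of non-negative solutions to x_1+…+x_3 = 10 is C(12,2) = 66.
Subtract solutions that violate a single cap (substitute x_i' = x_i − (cap_i+1)): x_1 ≥ 5 gives C(7,2) = 21; x_2 ≥ 9 gives C(3,2) = 3; x_3 ≥ 6 gives C(6,2) = 15. Together 39.
No two caps can be exceeded simultaneously, so the pair terms are all 0.
By inclusion–exclusion the count is 66 − 39 + 0 = 27.

27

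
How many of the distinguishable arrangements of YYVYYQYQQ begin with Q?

With the first slot taken by Q, it remains to arrange the other 8 letters (YYVYYYQQ).
Those 8 letters have Q appearing twice and Y appearing 5 times, giving (8)!/(5!·2!) = 168.

168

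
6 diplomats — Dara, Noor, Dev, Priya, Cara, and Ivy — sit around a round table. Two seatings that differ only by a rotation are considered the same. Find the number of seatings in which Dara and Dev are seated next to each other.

Glue Dara and Dev into a block (2 internal orders). Seating 5 units around a circle gives (4)! arrangements.
So 2 × (4)! = 2 × 24 = 48.

48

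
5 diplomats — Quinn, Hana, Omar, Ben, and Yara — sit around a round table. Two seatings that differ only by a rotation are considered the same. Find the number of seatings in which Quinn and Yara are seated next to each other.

Treat {Quinn, Yara} as one unit (2 internal orders) and seat the resulting 4 units around the table: (3)! circular arrangements.
So 2 × (3)! = 2 × 6 = 12.

12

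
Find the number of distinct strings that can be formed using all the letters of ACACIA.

The 6 letters of ACACIA have repeats: A appearing 3 times and C appearing twice.
Dividing 6! = 720 by 3!·2! = 12 for the repeated letters gives 60.

60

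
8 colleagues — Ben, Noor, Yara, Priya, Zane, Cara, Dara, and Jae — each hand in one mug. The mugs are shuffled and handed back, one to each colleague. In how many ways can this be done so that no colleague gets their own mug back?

This is the derangement count D_8: permutations of 8 items with no fixed point.
By inclusion–exclusion this is Σ_{j=0}^{8} (−1)^j C(8,j)·(8−j)!.
Computing: 40320 − 40320 + 20160 − 6720 + 1680 − 336 + 56 − 8 + 1 = 14833.

14833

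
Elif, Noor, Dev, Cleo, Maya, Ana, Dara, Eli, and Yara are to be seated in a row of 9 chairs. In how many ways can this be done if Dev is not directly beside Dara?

282240

There are 9! = 362880 arrangements in all. If Dev and Dara are adjacent, merging them into one block gives 2·(8)! = 80640 arrangements.
Complementary counting: 362880 − 80640 = 282240.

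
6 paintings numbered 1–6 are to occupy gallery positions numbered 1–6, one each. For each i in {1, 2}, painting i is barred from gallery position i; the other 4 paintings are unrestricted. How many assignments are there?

Let Aᵢ (for i ∈ {1, 2}) be the placements that put painting i in its forbidden gallery position. Any j of these fix j positions, leaving (6−j)! ways to fill the rest, and there are C(2,j) ways to pick which j.
By inclusion–exclusion, the number of valid placements is Σ_{j=0}^{2} (−1)^j C(2,j)·(6−j)!.
Computing: 720 − 240 + 24 = 504.

504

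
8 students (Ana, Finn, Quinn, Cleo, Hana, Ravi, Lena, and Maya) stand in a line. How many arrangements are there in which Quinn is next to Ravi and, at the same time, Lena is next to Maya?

Treat {Quinn,Ravi} as one block (2 orders) and {Lena,Maya} as another (2 orders).
That leaves 6 units to arrange: 2 × 2 × 6! = 4 × 720 = 2880.

2880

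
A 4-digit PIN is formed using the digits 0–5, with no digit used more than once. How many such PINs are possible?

360

Choose and order 4 of the 6 symbols: the first digit has 6 options, the next 5, then 4, 3.
6 × 5 × 4 × 3 = 360.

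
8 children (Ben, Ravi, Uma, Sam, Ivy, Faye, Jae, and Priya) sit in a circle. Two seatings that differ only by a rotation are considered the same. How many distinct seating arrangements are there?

Seat Ben anywhere (absorbing the rotational symmetry), then permute the other 7: (7)! = 5040.

5040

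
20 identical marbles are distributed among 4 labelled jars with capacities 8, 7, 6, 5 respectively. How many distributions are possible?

83

By stars and bars, unrestricted non-negative solutions to x_1+…+x_4 = 20 number C(20+3,3) = 1771.
Subtract solutions that violate a single cap (substitute x_i' = x_i − (cap_i+1)): x_1 ≥ 9 gives C(14,3) = 364; x_2 ≥ 8 gives C(15,3) = 455; x_3 ≥ 7 gives C(16,3) = 560; x_4 ≥ 6 gives C(17,3) = 680. Together 2059.
Add back pairs where two caps are both exceeded: 20 + 35 + 56 + 56 + 84 + 120 = 371.
By inclusion–exclusion the count is 1771 − 2059 + 371 = 83.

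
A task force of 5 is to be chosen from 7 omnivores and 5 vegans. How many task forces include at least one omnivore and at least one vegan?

770

With no constraint there are C(12,5) = 792 possible selections.
Selections missing a whole group: no omnivores → C(5,5) = 1; no vegans → C(7,5) = 21.
Both groups omitted at once is impossible, so 792 − 22 = 770.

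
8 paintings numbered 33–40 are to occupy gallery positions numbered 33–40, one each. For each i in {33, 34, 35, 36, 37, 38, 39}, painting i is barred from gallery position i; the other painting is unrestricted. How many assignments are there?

16687

Let Aᵢ (for 33 ≤ i ≤ 39) be the placements that put painting i in its forbidden gallery position. Any j of these fix j positions, leaving (8−j)! ways to fill the rest, and there are C(7,j) ways to pick which j.
By inclusion–exclusion, the number of valid placements is Σ_{j=0}^{7} (−1)^j C(7,j)·(8−j)!.
Computing: 40320 − 35280 + 15120 − 4200 + 840 − 126 + 14 − 1 = 16687.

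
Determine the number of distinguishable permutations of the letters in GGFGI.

20

The 5 letters of GGFGI have repeats: G appearing 3 times.
So there are 5! / (3!) = 20 distinguishable arrangements.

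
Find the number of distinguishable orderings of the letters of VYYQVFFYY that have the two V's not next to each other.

2940

Total arrangements of VYYQVFFYY: 9!/(4!·2!·2!) = 3780.
Arrangements with the V's together: treat VV as one letter, giving (8)!/(4!·2!) = 840.
Hence 3780 − 840 = 2940.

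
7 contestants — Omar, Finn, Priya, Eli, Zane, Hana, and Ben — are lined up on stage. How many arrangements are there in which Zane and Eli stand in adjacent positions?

1440

Glue Zane and Eli into one block (2 internal orders), leaving 6 units to arrange in a row.
That gives 2 × 6! = 2 × 720 = 1440.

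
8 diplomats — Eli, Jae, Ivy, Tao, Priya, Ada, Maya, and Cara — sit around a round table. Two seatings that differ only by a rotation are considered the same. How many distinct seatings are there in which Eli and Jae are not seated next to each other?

3600

Without the restriction there are (7)! = 5040 seatings.
Seatings with Eli beside Jae: treat them as a block with 2 internal orders, giving 2 × (6)! = 1440.
Subtracting, 5040 − 1440 = 3600.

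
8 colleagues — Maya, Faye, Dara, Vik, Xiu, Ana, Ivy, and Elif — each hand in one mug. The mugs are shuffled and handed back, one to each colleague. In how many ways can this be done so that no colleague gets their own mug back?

14833

Count assignments avoiding every fixed point. For any j of the 8 colleagues fixed to their own mug, the other 8−j can be arranged in (8−j)! ways.
By inclusion–exclusion this is Σ_{j=0}^{8} (−1)^j C(8,j)·(8−j)!.
Computing: 40320 − 40320 + 20160 − 6720 + 1680 − 336 + 56 − 8 + 1 = 14833.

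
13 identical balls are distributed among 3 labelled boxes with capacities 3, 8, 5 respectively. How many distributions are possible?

10

By stars and bars, unrestricted non-negative solutions to x_1+…+x_3 = 13 number C(13+2,2) = 105.
Subtract solutions that violate a single cap (substitute x_i' = x_i − (cap_i+1)): x_1 ≥ 4 gives C(11,2) = 55; x_2 ≥ 9 gives C(6,2) = 15; x_3 ≥ 6 gives C(9,2) = 36. Together 106.
Add back pairs where two caps are both exceeded: 1 + 10 + 0 = 11.
By inclusion–exclusion the count is 105 − 106 + 11 = 10.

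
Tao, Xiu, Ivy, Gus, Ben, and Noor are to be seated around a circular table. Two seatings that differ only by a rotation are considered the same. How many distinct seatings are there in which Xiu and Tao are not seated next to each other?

72

Without the restriction there are (5)! = 120 seatings.
Those with Xiu next to Tao: fuse the pair into one unit and seat 5 units around a circle — 2·(4)! = 48.
Subtracting, 120 − 48 = 72.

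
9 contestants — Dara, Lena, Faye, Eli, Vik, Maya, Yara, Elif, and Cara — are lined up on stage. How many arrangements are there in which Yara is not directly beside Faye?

There are 9! = 362880 arrangements in all. If Yara and Faye are adjacent, merging them into one block gives 2·(8)! = 80640 arrangements.
So 362880 − 80640 = 282240 arrangements keep them apart.

282240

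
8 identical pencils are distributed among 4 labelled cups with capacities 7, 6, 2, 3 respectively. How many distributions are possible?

73

Without the upper bounds there are C(11,3) = 165 ways to split 8 among 4 cups.
Subtract solutions that violate a single cap (substitute x_i' = x_i − (cap_i+1)): x_1 ≥ 8 gives C(3,3) = 1; x_2 ≥ 7 gives C(4,3) = 4; x_3 ≥ 3 gives C(8,3) = 56; x_4 ≥ 4 gives C(7,3) = 35. Together 96.
Add back pairs where two caps are both exceeded: 0 + 0 + 0 + 0 + 0 + 4 = 4.
By inclusion–exclusion the count is 165 − 96 + 4 = 73.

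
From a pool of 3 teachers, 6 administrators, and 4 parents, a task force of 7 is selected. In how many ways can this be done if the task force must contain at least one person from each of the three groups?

1559

Total 7-person selections from all 13: C(13,7) = 1716.
Subtract selections that omit an entire group: no teachers → C(10,7) = 120; no administrators → C(7,7) = 1; no parents → C(9,7) = 36.
Add back selections omitting two groups (i.e. drawn from a single group): C(3,7) + C(6,7) + C(4,7) = 0.
By inclusion–exclusion: 1716 − 157 + 0 = 1559.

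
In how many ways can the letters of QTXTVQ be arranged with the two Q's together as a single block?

Treat the 2 copies of Q as a single block. The multiset to arrange is then {QQ, T, T, V, X}, 5 items in all.
That gives (5)!/(2!) = 60 arrangements.

60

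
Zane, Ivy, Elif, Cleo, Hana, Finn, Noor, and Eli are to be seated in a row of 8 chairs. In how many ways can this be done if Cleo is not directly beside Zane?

There are 8! = 40320 arrangements in all. If Cleo and Zane are adjacent, merging them into one block gives 2·(7)! = 10080 arrangements.
Complementary counting: 40320 − 10080 = 30240.

30240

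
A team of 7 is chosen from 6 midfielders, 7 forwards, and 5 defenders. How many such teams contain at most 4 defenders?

31746

Split by how many defenders are chosen (0 through 4).
Sum: C(5,0)·C(13,7) + C(5,1)·C(13,6) + C(5,2)·C(13,5) + C(5,3)·C(13,4) + C(5,4)·C(13,3) = 1716 + 8580 + 12870 + 7150 + 1430 = 31746.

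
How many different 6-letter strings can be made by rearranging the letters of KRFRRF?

The 6 letters of KRFRRF have repeats: F appearing twice and R appearing 3 times.
The number of distinct arrangements is 6!/(3!·2!) = 720/12 = 60.

60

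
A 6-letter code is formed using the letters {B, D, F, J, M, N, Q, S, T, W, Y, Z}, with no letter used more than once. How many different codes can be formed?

665280

With no repetition, fill the 6 letters in order: 12 choices, then 11, down to 7.
That product is 12 × 11 × 10 × 9 × 8 × 7 = 665280.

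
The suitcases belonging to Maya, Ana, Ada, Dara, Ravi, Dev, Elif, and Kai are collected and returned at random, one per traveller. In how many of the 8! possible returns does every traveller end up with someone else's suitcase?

14833

Let Aᵢ be the assignments in which traveller i gets their own suitcase. We want the size of the complement of A₁∪…∪A_8.
By inclusion–exclusion this is Σ_{j=0}^{8} (−1)^j C(8,j)·(8−j)!.
Computing: 40320 − 40320 + 20160 − 6720 + 1680 − 336 + 56 − 8 + 1 = 14833.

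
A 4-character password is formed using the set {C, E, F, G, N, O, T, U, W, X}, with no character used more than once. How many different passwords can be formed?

5040

Choose and order 4 of the 10 symbols: the first character has 10 options, the next 9, then 8, 7.
10 × 9 × 8 × 7 = 5040.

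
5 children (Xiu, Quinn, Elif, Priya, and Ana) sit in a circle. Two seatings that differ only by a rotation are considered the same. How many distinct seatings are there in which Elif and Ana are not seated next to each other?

12

Without the restriction there are (4)! = 24 seatings.
Those with Elif next to Ana: fuse the pair into one unit and seat 4 units around a circle — 2·(3)! = 12.
Subtracting, 24 − 12 = 12.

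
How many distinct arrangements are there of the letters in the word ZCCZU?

30

ZCCZU has 5 letters with C appearing twice and Z appearing twice.
Dividing 5! = 120 by 2!·2! = 4 for the repeated letters gives 30.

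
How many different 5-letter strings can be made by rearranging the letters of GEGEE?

GEGEE has 5 letters with E appearing 3 times and G appearing twice.
The number of distinct arrangements is 5!/(3!·2!) = 120/12 = 10.

10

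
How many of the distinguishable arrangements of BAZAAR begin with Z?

Fix Z in the first position and arrange the remaining 5 letters.
Those 5 letters have A appearing 3 times, giving (5)!/(3!) = 20.

20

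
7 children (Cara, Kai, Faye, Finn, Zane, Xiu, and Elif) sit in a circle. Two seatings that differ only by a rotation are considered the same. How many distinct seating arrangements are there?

Around a circle, 7 distinct people have 7!/7 = (6)! = 720 rotationally distinct seatings.

720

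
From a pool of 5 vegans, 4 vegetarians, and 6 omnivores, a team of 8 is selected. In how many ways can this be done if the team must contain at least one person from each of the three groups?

6216

Unrestricted: C(15,8) = 6435 ways to pick any 8 of the 15.
Subtract selections that omit an entire group: no vegans → C(10,8) = 45; no vegetarians → C(11,8) = 165; no omnivores → C(9,8) = 9.
Add back selections omitting two groups (i.e. drawn from a single group): C(5,8) + C(4,8) + C(6,8) = 0.
By inclusion–exclusion: 6435 − 219 + 0 = 6216.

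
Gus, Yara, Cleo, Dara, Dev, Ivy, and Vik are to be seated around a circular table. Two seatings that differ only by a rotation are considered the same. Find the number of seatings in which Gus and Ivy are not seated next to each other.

480

Without the restriction there are (6)! = 720 seatings.
Those with Gus next to Ivy: fuse the pair into one unit and seat 6 units around a circle — 2·(5)! = 240.
Subtracting, 720 − 240 = 480.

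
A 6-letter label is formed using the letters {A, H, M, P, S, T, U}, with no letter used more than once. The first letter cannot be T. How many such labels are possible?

4320

The first letter has 7−1 = 6 choices (anything except T).
The remaining 5 letters are filled from the other 6 symbols without repetition: 6 × 5 × 4 × 3 × 2 = 720.
Total: 6 × 720 = 4320.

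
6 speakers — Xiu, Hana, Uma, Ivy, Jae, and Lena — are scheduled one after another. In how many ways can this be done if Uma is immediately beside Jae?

Treat {Uma, Jae} as a single unit. There are 5 units to order, and the pair itself can be ordered 2 ways.
So the count is 2·(5)! = 240.

240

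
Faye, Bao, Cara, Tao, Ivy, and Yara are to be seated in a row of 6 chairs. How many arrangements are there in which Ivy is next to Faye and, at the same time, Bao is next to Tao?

96

Treat {Ivy,Faye} as one block (2 orders) and {Bao,Tao} as another (2 orders).
That leaves 4 units to arrange: 2 × 2 × 4! = 4 × 24 = 96.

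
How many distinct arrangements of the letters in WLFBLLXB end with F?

420

With the last slot taken by F, it remains to arrange the other 7 letters (WLBLLXB).
Those 7 letters have B appearing twice and L appearing 3 times, giving (7)!/(3!·2!) = 420.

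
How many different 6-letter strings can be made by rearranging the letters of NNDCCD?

Letter multiplicities in NNDCCD: C×2, D×2, N×2.
The number of distinct arrangements is 6!/(2!·2!·2!) = 720/8 = 90.

90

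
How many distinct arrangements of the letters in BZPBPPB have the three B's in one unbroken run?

20

Treat the 3 copies of B as a single block. The multiset to arrange is then {BBB, P, P, P, Z}, 5 items in all.
That gives (5)!/(3!) = 20 arrangements.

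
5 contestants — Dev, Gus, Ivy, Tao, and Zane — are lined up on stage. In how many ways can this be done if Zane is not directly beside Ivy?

72

There are 5! = 120 arrangements in all. If Zane and Ivy are adjacent, merging them into one block gives 2·(4)! = 48 arrangements.
Complementary counting: 120 − 48 = 72.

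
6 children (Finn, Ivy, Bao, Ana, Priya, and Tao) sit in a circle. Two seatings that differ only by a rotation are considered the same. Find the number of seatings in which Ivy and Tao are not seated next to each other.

72

Without the restriction there are (5)! = 120 seatings.
Those with Ivy next to Tao: fuse the pair into one unit and seat 5 units around a circle — 2·(4)! = 48.
Subtracting, 120 − 48 = 72.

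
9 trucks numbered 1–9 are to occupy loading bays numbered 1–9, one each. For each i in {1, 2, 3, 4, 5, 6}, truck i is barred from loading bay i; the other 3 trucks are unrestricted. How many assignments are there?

Let Aᵢ (for 1 ≤ i ≤ 6) be the placements that put truck i in its forbidden loading bay. Any j of these fix j positions, leaving (9−j)! ways to fill the rest, and there are C(6,j) ways to pick which j.
By inclusion–exclusion, the number of valid placements is Σ_{j=0}^{6} (−1)^j C(6,j)·(9−j)!.
Computing: 362880 − 241920 + 75600 − 14400 + 1800 − 144 + 6 = 183822.

183822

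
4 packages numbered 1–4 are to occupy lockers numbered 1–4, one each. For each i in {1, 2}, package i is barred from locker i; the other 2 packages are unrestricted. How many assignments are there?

Let Aᵢ (for i ∈ {1, 2}) be the placements that put package i in its forbidden locker. Any j of these fix j positions, leaving (4−j)! ways to fill the rest, and there are C(2,j) ways to pick which j.
By inclusion–exclusion, the number of valid placements is Σ_{j=0}^{2} (−1)^j C(2,j)·(4−j)!.
Computing: 24 − 12 + 2 = 14.

14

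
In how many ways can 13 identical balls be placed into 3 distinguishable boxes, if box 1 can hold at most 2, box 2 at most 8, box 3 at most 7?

12

Without the upper bounds there are C(15,2) = 105 ways to split 13 among 3 boxes.
Subtract solutions that violate a single cap (substitute x_i' = x_i − (cap_i+1)): x_1 ≥ 3 gives C(12,2) = 66; x_2 ≥ 9 gives C(6,2) = 15; x_3 ≥ 8 gives C(7,2) = 21. Together 102.
Add back pairs where two caps are both exceeded: 3 + 6 + 0 = 9.
By inclusion–exclusion the count is 105 − 102 + 9 = 12.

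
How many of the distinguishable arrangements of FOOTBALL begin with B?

1260

Fix B in the first position and arrange the remaining 7 letters.
Those 7 letters have L appearing twice and O appearing twice, giving (7)!/(2!·2!) = 1260.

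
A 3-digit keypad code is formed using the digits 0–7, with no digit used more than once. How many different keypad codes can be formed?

336

With no repetition, fill the 3 digits in order: 8 choices, then 7, down to 6.
8 × 7 × 6 = 336.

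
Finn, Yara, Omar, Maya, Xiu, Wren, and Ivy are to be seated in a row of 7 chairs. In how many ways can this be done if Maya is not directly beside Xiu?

Of the 7! = 5040 arrangements, those with Maya and Xiu adjacent number 2 × 6! = 1440 (treat the pair as a block with 2 internal orders).
Complementary counting: 5040 − 1440 = 3600.

3600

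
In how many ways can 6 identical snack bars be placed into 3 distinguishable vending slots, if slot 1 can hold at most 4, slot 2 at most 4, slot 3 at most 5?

By stars and bars, unrestricted non-negative solutions to x_1+…+x_3 = 6 number C(6+2,2) = 28.
Subtract solutions that violate a single cap (substitute x_i' = x_i − (cap_i+1)): x_1 ≥ 5 gives C(3,2) = 3; x_2 ≥ 5 gives C(3,2) = 3; x_3 ≥ 6 gives C(2,2) = 1. Together 7.
No two caps can be exceeded simultaneously, so the pair terms are all 0.
By inclusion–exclusion the count is 28 − 7 + 0 = 21.

21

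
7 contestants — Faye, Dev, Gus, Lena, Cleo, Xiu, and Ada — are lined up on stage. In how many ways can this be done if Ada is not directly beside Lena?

3600

Of the 7! = 5040 arrangements, those with Ada and Lena adjacent number 2 × 6! = 1440 (treat the pair as a block with 2 internal orders).
So 5040 − 1440 = 3600 arrangements keep them apart.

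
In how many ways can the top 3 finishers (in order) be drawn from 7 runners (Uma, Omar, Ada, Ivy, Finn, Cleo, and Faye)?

This is an ordered selection of 3 from 7: P(7,3).
That gives 7 × 6 × 5 = 210.

210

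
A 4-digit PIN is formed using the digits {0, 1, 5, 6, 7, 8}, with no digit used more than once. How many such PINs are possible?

360

Choose and order 4 of the 6 symbols: the first digit has 6 options, the next 5, then 4, 3.
That product is 6 × 5 × 4 × 3 = 360.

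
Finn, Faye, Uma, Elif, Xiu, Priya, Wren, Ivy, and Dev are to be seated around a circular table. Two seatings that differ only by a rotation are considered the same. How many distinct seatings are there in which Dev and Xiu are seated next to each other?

10080

Treat {Dev, Xiu} as one unit (2 internal orders) and seat the resulting 8 units around the table: (7)! circular arrangements.
So 2 × (7)! = 2 × 5040 = 10080.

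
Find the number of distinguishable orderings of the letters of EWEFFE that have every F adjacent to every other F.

Treat the 2 copies of F as a single block. The multiset to arrange is then {FF, E, E, E, W}, 5 items in all.
That gives (5)!/(3!) = 20 arrangements.

20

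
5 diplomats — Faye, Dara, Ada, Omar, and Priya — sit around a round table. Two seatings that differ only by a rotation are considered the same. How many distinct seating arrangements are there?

24

Around a circle, 5 distinct people have 5!/5 = (4)! = 24 rotationally distinct seatings.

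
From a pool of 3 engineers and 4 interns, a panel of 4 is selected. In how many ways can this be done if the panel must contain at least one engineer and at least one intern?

Total 4-person selections from all 7: C(7,4) = 35.
Subtract selections that omit an entire group: no engineers → C(4,4) = 1; no interns → C(3,4) = 0.
Both groups omitted at once is impossible, so 35 − 1 = 34.

34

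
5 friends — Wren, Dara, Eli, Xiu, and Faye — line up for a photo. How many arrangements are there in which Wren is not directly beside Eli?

There are 5! = 120 arrangements in all. If Wren and Eli are adjacent, merging them into one block gives 2·(4)! = 48 arrangements.
Complementary counting: 120 − 48 = 72.

72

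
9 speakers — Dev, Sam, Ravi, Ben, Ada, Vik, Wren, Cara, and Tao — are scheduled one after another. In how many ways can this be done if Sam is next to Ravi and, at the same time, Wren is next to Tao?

Treat {Sam,Ravi} as one block (2 orders) and {Wren,Tao} as another (2 orders).
That leaves 7 units to arrange: 2 × 2 × 7! = 4 × 5040 = 20160.

20160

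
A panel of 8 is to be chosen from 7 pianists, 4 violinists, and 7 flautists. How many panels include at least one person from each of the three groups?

With no constraint there are C(18,8) = 43758 possible selections.
Selections missing a whole group: no pianists → C(11,8) = 165; no violinists → C(14,8) = 3003; no flautists → C(11,8) = 165.
Add back selections omitting two groups (i.e. drawn from a single group): C(7,8) + C(4,8) + C(7,8) = 0.
By inclusion–exclusion: 43758 − 3333 + 0 = 40425.

40425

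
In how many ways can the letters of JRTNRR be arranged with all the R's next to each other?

24

Treat the 3 copies of R as a single block. The multiset to arrange is then {RRR, J, N, T}, 4 items in all.
All 4 items are distinct, so there are (4)! = 24 arrangements.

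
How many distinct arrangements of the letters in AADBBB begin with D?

Fix D in the first position and arrange the remaining 5 letters.
Those 5 letters have A appearing twice and B appearing 3 times, giving (5)!/(3!·2!) = 10.

10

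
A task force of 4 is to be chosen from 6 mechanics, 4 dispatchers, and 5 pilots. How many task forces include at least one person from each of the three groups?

With no constraint there are C(15,4) = 1365 possible selections.
Subtract selections that omit an entire group: no mechanics → C(9,4) = 126; no dispatchers → C(11,4) = 330; no pilots → C(10,4) = 210.
Add back selections omitting two groups (i.e. drawn from a single group): C(6,4) + C(4,4) + C(5,4) = 21.
By inclusion–exclusion: 1365 − 666 + 21 = 720.

720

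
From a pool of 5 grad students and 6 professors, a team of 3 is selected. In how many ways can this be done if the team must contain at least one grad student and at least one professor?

135

With no constraint there are C(11,3) = 165 possible selections.
Subtract selections that omit an entire group: no grad students → C(6,3) = 20; no professors → C(5,3) = 10.
Both groups omitted at once is impossible, so 165 − 30 = 135.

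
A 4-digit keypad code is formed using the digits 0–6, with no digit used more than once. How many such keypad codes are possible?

This is a permutation of 4 out of 7: P(7,4) = 7!/3!.
7 × 6 × 5 × 4 = 840.

840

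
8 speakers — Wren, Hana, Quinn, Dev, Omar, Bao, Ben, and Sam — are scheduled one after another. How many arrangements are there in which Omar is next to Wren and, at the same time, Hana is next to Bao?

Treat {Omar,Wren} as one block (2 orders) and {Hana,Bao} as another (2 orders).
That leaves 6 units to arrange: 2 × 2 × 6! = 4 × 720 = 2880.

2880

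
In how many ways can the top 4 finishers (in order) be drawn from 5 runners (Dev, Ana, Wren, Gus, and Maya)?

120

There are 5 choices for 1st place, 4 for 2nd, and so on down to 2 for position 4.
That gives 5 × 4 × 3 × 2 = 120.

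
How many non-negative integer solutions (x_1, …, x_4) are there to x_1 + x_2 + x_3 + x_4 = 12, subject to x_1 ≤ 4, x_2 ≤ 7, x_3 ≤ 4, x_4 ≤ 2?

44

By stars and bars, unrestricted non-negative solutions to x_1+…+x_4 = 12 number C(12+3,3) = 455.
Subtract solutions that violate a single cap (substitute x_i' = x_i − (cap_i+1)): x_1 ≥ 5 gives C(10,3) = 120; x_2 ≥ 8 gives C(7,3) = 35; x_3 ≥ 5 gives C(10,3) = 120; x_4 ≥ 3 gives C(12,3) = 220. Together 495.
Add back pairs where two caps are both exceeded: 0 + 10 + 35 + 0 + 4 + 35 = 84.
By inclusion–exclusion the count is 455 − 495 + 84 = 44.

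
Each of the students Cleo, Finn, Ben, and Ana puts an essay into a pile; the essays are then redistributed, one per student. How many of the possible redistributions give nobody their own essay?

This is the derangement count D_4: permutations of 4 items with no fixed point.
By inclusion–exclusion this is Σ_{j=0}^{4} (−1)^j C(4,j)·(4−j)!.
Computing: 24 − 24 + 12 − 4 + 1 = 9.

9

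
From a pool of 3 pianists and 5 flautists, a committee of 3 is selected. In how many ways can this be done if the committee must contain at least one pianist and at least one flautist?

With no constraint there are C(8,3) = 56 possible selections.
Subtract selections that omit an entire group: no pianists → C(5,3) = 10; no flautists → C(3,3) = 1.
Both groups omitted at once is impossible, so 56 − 11 = 45.

45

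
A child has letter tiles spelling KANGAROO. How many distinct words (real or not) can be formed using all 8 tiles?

The 8 letters of KANGAROO have repeats: A appearing twice and O appearing twice.
The number of distinct arrangements is 8!/(2!·2!) = 40320/4 = 10080.

10080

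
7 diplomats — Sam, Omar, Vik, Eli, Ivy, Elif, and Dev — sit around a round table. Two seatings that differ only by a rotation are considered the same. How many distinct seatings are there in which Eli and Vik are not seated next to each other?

480

All circular seatings of 7 people number (6)! = 720.
Those with Eli next to Vik: fuse the pair into one unit and seat 6 units around a circle — 2·(5)! = 240.
Subtracting, 720 − 240 = 480.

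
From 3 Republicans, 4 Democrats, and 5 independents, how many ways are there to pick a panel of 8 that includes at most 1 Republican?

Split by how many Republicans are chosen (0 through 1).
Sum: C(3,0)·C(9,8) + C(3,1)·C(9,7) = 9 + 108 = 117.

117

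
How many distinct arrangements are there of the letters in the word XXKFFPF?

The 7 letters of XXKFFPF have repeats: F appearing 3 times and X appearing twice.
Dividing 7! = 5040 by 3!·2! = 12 for the repeated letters gives 420.

420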